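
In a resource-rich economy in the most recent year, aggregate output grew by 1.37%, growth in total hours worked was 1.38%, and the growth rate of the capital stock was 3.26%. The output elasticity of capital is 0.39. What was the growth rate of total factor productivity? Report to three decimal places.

-0.743%

Labor's share = 1 − 0.39 = 0.61.
The capital stock: 0.39 × 3.26 = 1.2714 pp.
Total hours worked: 0.61 × 1.38 = 0.8418 pp.
TFP growth = 1.37 − 2.1132 = -0.7432%.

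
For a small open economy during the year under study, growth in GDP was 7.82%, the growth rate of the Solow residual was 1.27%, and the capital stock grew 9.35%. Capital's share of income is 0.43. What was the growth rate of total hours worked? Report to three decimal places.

Total hours worked growth was 4.438%.

Labor's share = 1 − 0.43 = 0.57.
gY = gA + 0.43×9.35 + 0.57×g.
0.57×g = 7.82 − 1.27 − 4.0205 = 2.5295.
g = 2.5295 / 0.57 = 4.43772%.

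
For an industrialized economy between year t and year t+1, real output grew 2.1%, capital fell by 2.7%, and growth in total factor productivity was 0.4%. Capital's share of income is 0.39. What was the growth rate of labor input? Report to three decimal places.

Labor's share = 1 − 0.39 = 0.61.
gY = gA + 0.39×(-2.7) + 0.61×g.
0.61×g = 2.1 − 0.4 + 1.053 = 2.753.
g = 2.753 / 0.61 = 4.51311%.

4.513%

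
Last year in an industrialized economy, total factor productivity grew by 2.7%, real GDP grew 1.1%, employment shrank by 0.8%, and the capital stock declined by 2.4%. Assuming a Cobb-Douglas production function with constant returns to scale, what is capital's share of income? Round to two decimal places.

gY = gA + α·gK + (1−α)·gL, so gY − gA − gL = α(gK − gL).
1.1 − 2.7 + 0.8 = α × (-2.4 − (-0.8)).
-0.8 = -1.6 α, so α = 0.5.

Capital's share of income is 0.50.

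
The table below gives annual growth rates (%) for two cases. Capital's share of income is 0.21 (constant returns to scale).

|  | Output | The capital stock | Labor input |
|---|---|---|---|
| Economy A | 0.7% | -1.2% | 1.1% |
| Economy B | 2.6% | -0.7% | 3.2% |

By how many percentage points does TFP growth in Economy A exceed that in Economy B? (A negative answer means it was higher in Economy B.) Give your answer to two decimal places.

Labor's share = 1 − 0.21 = 0.79.
Economy A: TFP = 0.7 + 0.252 − 0.869 = 0.083%.
Economy B: TFP = 2.6 + 0.147 − 2.528 = 0.219%.
Difference = 0.083 − (0.219) = -0.136 pp.

-0.14 percentage points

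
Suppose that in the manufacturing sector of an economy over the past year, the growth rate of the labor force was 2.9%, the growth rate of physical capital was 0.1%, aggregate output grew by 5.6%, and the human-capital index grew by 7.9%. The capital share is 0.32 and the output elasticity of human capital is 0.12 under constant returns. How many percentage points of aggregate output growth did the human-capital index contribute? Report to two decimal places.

0.95 percentage points

Contribution = share × growth = 0.12 × 7.9 = 0.948 pp.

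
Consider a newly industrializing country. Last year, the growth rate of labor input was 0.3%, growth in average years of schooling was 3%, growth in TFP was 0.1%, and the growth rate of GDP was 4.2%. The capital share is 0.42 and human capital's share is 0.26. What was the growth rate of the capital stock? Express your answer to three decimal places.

Labor's share = 1 − 0.42 − 0.26 = 0.32.
gY = gA + 0.26×3 + 0.32×0.3 + 0.42×g.
0.42×g = 4.2 − 0.1 − 0.876 = 3.224.
g = 3.224 / 0.42 = 7.67619%.

7.676%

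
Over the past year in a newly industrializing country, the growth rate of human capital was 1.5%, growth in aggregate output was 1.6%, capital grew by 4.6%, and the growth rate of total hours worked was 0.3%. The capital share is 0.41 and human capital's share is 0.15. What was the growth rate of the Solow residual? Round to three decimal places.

Labor's share = 1 − 0.41 − 0.15 = 0.44.
Capital: 0.41 × 4.6 = 1.886 pp.
Human capital: 0.15 × 1.5 = 0.225 pp.
Total hours worked: 0.44 × 0.3 = 0.132 pp.
TFP growth = 1.6 − 2.243 = -0.643%.

-0.643%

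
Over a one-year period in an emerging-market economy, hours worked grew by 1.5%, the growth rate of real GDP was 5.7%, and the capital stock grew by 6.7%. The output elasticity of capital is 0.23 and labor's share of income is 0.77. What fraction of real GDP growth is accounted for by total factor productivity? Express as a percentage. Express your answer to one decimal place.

Labor's share = 1 − 0.23 = 0.77.
The capital stock: 0.23 × 6.7 = 1.541 pp.
Hours worked: 0.77 × 1.5 = 1.155 pp.
TFP growth = 5.7 − 2.696 = 3.004%.
TFP share of growth = 3.004 / 5.7 × 100 = 52.702%.

Total factor productivity accounted for 52.7% of growth.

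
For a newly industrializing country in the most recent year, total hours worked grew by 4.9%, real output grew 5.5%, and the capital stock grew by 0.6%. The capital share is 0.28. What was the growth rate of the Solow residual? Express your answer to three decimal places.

Labor's share = 1 − 0.28 = 0.72.
The capital stock: 0.28 × 0.6 = 0.168 pp.
Total hours worked: 0.72 × 4.9 = 3.528 pp.
TFP growth = 5.5 − 3.696 = 1.804%.

1.804%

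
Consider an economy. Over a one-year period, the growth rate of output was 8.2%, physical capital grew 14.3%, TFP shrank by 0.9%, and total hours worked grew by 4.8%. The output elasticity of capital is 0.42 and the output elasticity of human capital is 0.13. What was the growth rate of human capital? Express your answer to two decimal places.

Labor's share = 1 − 0.42 − 0.13 = 0.45.
gY = gA + 0.42×14.3 + 0.45×4.8 + 0.13×g.
0.13×g = 8.2 + 0.9 − 8.166 = 0.934.
g = 0.934 / 0.13 = 7.1846%.

7.18%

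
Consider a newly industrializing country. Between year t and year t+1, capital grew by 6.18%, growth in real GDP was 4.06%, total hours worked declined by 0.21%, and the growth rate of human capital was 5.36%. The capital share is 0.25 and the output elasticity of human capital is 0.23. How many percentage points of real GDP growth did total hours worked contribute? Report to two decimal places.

-0.11 percentage points

Labor's share = 1 − 0.25 − 0.23 = 0.52.
Contribution = share × growth = 0.52 × (-0.21) = -0.1092 pp.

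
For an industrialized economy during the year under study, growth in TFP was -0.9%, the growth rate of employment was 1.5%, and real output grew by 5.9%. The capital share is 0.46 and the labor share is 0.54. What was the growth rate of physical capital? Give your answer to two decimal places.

13.02%

Labor's share = 1 − 0.46 = 0.54.
gY = gA + 0.54×1.5 + 0.46×g.
0.46×g = 5.9 + 0.9 − 0.81 = 5.99.
g = 5.99 / 0.46 = 13.0217%.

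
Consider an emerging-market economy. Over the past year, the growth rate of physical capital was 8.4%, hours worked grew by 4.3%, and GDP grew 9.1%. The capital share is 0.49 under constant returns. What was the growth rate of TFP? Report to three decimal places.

TFP growth was 2.791%.

Labor's share = 1 − 0.49 = 0.51.
Physical capital: 0.49 × 8.4 = 4.116 pp.
Hours worked: 0.51 × 4.3 = 2.193 pp.
TFP growth = 9.1 − 6.309 = 2.791%.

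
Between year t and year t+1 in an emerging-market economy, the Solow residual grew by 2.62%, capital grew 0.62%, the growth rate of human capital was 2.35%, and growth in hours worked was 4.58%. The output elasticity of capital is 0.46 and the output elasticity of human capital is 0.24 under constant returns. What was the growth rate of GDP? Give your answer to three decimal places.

4.843%

Labor's share = 1 − 0.46 − 0.24 = 0.3.
Capital: 0.46 × 0.62 = 0.2852 pp.
Human capital: 0.24 × 2.35 = 0.564 pp.
Hours worked: 0.3 × 4.58 = 1.374 pp.
Output growth = 2.62 + 2.2232 = 4.8432%.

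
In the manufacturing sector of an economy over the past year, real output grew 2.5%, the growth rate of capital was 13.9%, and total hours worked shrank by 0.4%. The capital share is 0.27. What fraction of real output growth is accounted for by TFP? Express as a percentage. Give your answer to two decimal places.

-38.44%

Labor's share = 1 − 0.27 = 0.73.
Capital: 0.27 × 13.9 = 3.753 pp.
Total hours worked: 0.73 × (-0.4) = -0.292 pp.
TFP growth = 2.5 − 3.461 = -0.961%.
TFP share of growth = -0.961 / 2.5 × 100 = -38.44%.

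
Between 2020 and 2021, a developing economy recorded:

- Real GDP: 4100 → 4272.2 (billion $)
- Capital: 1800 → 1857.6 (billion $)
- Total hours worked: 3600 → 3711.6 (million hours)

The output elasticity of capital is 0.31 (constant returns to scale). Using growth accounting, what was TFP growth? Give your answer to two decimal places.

Real GDP growth = (4272.2 − 4100) / 4100 = 4.2%.
Capital growth = (1857.6 − 1800) / 1800 = 3.2%.
Total hours worked growth = (3711.6 − 3600) / 3600 = 3.1%.
Labor's share = 1 − 0.31 = 0.69.
Capital: 0.31 × 3.2 = 0.992 pp.
Total hours worked: 0.69 × 3.1 = 2.139 pp.
TFP growth = 4.2 − 3.131 = 1.069%.

TFP grew 1.07%.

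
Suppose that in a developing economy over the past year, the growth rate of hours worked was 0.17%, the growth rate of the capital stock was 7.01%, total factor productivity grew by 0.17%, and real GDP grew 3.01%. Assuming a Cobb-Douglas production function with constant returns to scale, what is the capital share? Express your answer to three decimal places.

α = 0.390

gY = gA + α·gK + (1−α)·gL, so gY − gA − gL = α(gK − gL).
3.01 − 0.17 − 0.17 = α × (7.01 − 0.17).
2.67 = 6.84 α, so α = 0.39035.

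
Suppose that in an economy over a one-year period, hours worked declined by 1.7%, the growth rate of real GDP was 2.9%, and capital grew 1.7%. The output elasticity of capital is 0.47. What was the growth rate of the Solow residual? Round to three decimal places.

The Solow residual grew 3.002%.

Labor's share = 1 − 0.47 = 0.53.
Capital: 0.47 × 1.7 = 0.799 pp.
Hours worked: 0.53 × (-1.7) = -0.901 pp.
TFP growth = 2.9 + 0.102 = 3.002%.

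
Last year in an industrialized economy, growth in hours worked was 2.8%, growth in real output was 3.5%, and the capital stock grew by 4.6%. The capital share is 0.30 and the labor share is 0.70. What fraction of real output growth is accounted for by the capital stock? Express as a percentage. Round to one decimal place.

The capital stock contributed 0.3 × 4.6 = 1.38 pp.
Share of growth = 1.38 / 3.5 × 100 = 39.429%.

The capital stock accounted for 39.4% of growth.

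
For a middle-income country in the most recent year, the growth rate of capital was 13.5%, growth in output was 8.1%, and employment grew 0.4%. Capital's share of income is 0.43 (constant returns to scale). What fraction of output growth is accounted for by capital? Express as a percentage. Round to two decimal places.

Capital contributed 0.43 × 13.5 = 5.805 pp.
Share of growth = 5.805 / 8.1 × 100 = 71.6667%.

71.67%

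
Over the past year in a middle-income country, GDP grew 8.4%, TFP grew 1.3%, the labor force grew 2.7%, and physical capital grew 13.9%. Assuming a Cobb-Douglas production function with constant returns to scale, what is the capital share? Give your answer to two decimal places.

gY = gA + α·gK + (1−α)·gL, so gY − gA − gL = α(gK − gL).
8.4 − 1.3 − 2.7 = α × (13.9 − 2.7).
4.4 = 11.2 α, so α = 0.3929.

α = 0.39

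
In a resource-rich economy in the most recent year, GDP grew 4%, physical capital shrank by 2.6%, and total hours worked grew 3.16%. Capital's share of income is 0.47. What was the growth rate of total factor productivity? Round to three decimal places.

Labor's share = 1 − 0.47 = 0.53.
Physical capital: 0.47 × (-2.6) = -1.222 pp.
Total hours worked: 0.53 × 3.16 = 1.6748 pp.
TFP growth = 4 − 0.4528 = 3.5472%.

Total factor productivity grew 3.547%.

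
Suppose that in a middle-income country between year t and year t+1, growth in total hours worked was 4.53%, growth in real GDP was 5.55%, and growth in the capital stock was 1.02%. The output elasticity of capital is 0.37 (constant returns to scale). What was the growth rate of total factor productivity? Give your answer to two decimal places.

2.32%

Labor's share = 1 − 0.37 = 0.63.
The capital stock: 0.37 × 1.02 = 0.3774 pp.
Total hours worked: 0.63 × 4.53 = 2.8539 pp.
TFP growth = 5.55 − 3.2313 = 2.3187%.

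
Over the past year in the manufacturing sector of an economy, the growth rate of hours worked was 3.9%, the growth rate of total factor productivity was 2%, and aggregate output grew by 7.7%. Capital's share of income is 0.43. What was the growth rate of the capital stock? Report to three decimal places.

Labor's share = 1 − 0.43 = 0.57.
gY = gA + 0.57×3.9 + 0.43×g.
0.43×g = 7.7 − 2 − 2.223 = 3.477.
g = 3.477 / 0.43 = 8.08605%.

The capital stock growth was 8.086%.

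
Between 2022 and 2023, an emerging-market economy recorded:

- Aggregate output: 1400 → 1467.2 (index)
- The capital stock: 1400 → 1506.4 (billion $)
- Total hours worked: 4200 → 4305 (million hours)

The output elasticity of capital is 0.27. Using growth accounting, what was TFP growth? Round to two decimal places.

TFP growth was 0.92%.

Aggregate output growth = (1467.2 − 1400) / 1400 = 4.8%.
The capital stock growth = (1506.4 − 1400) / 1400 = 7.6%.
Total hours worked growth = (4305 − 4200) / 4200 = 2.5%.
Labor's share = 1 − 0.27 = 0.73.
The capital stock: 0.27 × 7.6 = 2.052 pp.
Total hours worked: 0.73 × 2.5 = 1.825 pp.
TFP growth = 4.8 − 3.877 = 0.923%.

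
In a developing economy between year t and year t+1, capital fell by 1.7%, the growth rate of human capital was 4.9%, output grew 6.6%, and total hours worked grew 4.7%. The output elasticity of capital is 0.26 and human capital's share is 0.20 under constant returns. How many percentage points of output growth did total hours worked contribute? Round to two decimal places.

Labor's share = 1 − 0.26 − 0.2 = 0.54.
Contribution = share × growth = 0.54 × 4.7 = 2.538 pp.

2.54 percentage points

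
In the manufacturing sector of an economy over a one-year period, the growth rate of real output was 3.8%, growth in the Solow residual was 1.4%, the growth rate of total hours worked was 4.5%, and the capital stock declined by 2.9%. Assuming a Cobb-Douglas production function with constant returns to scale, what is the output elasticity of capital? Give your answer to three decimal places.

0.284

gY = gA + α·gK + (1−α)·gL, so gY − gA − gL = α(gK − gL).
3.8 − 1.4 − 4.5 = α × (-2.9 − 4.5).
-2.1 = -7.4 α, so α = 0.28378.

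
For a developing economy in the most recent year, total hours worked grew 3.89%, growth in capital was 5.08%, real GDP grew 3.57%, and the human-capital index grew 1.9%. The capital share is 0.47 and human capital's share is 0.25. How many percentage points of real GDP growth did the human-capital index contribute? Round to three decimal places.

0.475

Contribution = share × growth = 0.25 × 1.9 = 0.475 pp.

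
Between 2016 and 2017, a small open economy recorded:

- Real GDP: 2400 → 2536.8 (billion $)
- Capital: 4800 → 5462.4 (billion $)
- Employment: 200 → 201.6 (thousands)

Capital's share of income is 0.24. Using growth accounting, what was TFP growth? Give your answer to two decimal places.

Real GDP growth = (2536.8 − 2400) / 2400 = 5.7%.
Capital growth = (5462.4 − 4800) / 4800 = 13.8%.
Employment growth = (201.6 − 200) / 200 = 0.8%.
Labor's share = 1 − 0.24 = 0.76.
Capital: 0.24 × 13.8 = 3.312 pp.
Employment: 0.76 × 0.8 = 0.608 pp.
TFP growth = 5.7 − 3.92 = 1.78%.

TFP growth was 1.78%.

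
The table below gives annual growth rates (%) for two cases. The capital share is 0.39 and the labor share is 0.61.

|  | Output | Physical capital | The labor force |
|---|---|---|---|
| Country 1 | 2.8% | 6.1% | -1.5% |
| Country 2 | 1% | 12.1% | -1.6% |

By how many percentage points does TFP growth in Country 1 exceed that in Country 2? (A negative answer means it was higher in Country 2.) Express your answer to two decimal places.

Labor's share = 1 − 0.39 = 0.61.
Country 1: TFP = 2.8 − 2.379 + 0.915 = 1.336%.
Country 2: TFP = 1 − 4.719 + 0.976 = -2.743%.
Difference = 1.336 − (-2.743) = 4.079 pp.

4.08 percentage points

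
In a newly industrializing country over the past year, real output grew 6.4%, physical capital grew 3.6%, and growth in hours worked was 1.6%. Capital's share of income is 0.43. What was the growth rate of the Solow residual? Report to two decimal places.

3.94%

Labor's share = 1 − 0.43 = 0.57.
Physical capital: 0.43 × 3.6 = 1.548 pp.
Hours worked: 0.57 × 1.6 = 0.912 pp.
TFP growth = 6.4 − 2.46 = 3.94%.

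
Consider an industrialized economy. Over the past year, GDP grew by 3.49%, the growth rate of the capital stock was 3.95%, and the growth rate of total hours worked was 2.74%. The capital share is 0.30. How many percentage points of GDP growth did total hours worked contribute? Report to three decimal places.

1.918

Labor's share = 1 − 0.3 = 0.7.
Contribution = share × growth = 0.7 × 2.74 = 1.918 pp.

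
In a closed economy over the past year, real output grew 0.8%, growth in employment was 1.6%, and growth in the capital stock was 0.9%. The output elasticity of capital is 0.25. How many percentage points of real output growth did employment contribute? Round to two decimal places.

Labor's share = 1 − 0.25 = 0.75.
Contribution = share × growth = 0.75 × 1.6 = 1.2 pp.

1.20 pp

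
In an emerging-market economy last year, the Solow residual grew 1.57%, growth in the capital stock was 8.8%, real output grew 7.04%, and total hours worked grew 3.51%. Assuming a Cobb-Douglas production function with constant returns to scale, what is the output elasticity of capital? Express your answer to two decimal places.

gY = gA + α·gK + (1−α)·gL, so gY − gA − gL = α(gK − gL).
7.04 − 1.57 − 3.51 = α × (8.8 − 3.51).
1.96 = 5.29 α, so α = 0.3705.

α = 0.37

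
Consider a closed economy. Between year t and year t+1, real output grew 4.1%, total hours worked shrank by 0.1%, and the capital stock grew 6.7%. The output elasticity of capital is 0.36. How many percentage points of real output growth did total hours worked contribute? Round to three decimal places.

Labor's share = 1 − 0.36 = 0.64.
Contribution = share × growth = 0.64 × (-0.1) = -0.064 pp.

-0.064 percentage points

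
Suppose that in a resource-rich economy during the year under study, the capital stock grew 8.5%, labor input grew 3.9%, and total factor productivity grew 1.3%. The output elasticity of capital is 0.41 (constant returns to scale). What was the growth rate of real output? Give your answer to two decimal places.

Real output growth was 7.09%.

Labor's share = 1 − 0.41 = 0.59.
The capital stock: 0.41 × 8.5 = 3.485 pp.
Labor input: 0.59 × 3.9 = 2.301 pp.
Output growth = 1.3 + 5.786 = 7.086%.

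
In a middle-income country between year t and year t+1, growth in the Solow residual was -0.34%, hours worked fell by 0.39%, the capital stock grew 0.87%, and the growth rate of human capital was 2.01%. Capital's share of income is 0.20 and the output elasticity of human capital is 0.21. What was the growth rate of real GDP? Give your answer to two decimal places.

Real GDP grew 0.03%.

Labor's share = 1 − 0.2 − 0.21 = 0.59.
The capital stock: 0.2 × 0.87 = 0.174 pp.
Human capital: 0.21 × 2.01 = 0.4221 pp.
Hours worked: 0.59 × (-0.39) = -0.2301 pp.
Output growth = -0.34 + 0.366 = 0.026%.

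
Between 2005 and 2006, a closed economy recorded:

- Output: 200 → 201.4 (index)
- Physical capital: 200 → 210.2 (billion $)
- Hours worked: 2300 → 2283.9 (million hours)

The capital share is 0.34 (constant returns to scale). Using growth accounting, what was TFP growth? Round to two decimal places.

Output growth = (201.4 − 200) / 200 = 0.7%.
Physical capital growth = (210.2 − 200) / 200 = 5.1%.
Hours worked growth = (2283.9 − 2300) / 2300 = -0.7%.
Labor's share = 1 − 0.34 = 0.66.
Physical capital: 0.34 × 5.1 = 1.734 pp.
Hours worked: 0.66 × (-0.7) = -0.462 pp.
TFP growth = 0.7 − 1.272 = -0.572%.

-0.57%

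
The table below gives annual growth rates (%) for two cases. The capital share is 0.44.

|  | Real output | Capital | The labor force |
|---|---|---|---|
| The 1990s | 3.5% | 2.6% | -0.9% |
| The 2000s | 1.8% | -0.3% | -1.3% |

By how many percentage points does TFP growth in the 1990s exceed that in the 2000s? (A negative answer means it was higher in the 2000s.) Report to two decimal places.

Labor's share = 1 − 0.44 = 0.56.
The 1990s: TFP = 3.5 − 1.144 + 0.504 = 2.86%.
The 2000s: TFP = 1.8 + 0.132 + 0.728 = 2.66%.
Difference = 2.86 − (2.66) = 0.2 pp.

0.20 percentage points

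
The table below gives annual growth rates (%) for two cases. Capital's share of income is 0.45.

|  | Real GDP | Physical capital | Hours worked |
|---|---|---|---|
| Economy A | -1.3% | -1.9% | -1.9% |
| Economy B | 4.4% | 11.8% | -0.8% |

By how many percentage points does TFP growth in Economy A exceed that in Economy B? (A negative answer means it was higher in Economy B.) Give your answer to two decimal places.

1.07 percentage points

Labor's share = 1 − 0.45 = 0.55.
Economy A: TFP = -1.3 + 0.855 + 1.045 = 0.6%.
Economy B: TFP = 4.4 − 5.31 + 0.44 = -0.47%.
Difference = 0.6 − (-0.47) = 1.07 pp.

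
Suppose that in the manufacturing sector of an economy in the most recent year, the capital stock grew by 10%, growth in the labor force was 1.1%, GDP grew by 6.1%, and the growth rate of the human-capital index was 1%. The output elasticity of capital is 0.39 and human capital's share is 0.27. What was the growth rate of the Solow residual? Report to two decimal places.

Labor's share = 1 − 0.39 − 0.27 = 0.34.
The capital stock: 0.39 × 10 = 3.9 pp.
The human-capital index: 0.27 × 1 = 0.27 pp.
The labor force: 0.34 × 1.1 = 0.374 pp.
TFP growth = 6.1 − 4.544 = 1.556%.

1.56%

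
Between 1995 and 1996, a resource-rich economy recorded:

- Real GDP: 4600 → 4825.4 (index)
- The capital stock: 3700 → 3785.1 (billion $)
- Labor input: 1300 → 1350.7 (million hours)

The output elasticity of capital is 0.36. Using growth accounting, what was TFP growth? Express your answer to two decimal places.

Real GDP growth = (4825.4 − 4600) / 4600 = 4.9%.
The capital stock growth = (3785.1 − 3700) / 3700 = 2.3%.
Labor input growth = (1350.7 − 1300) / 1300 = 3.9%.
Labor's share = 1 − 0.36 = 0.64.
The capital stock: 0.36 × 2.3 = 0.828 pp.
Labor input: 0.64 × 3.9 = 2.496 pp.
TFP growth = 4.9 − 3.324 = 1.576%.

TFP growth was 1.58%.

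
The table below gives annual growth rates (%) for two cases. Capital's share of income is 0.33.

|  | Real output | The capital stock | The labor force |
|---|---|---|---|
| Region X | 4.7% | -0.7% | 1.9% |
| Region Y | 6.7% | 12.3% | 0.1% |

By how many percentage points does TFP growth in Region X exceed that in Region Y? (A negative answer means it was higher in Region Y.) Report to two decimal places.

1.08 percentage points

Labor's share = 1 − 0.33 = 0.67.
Region X: TFP = 4.7 + 0.231 − 1.273 = 3.658%.
Region Y: TFP = 6.7 − 4.059 − 0.067 = 2.574%.
Difference = 3.658 − (2.574) = 1.084 pp.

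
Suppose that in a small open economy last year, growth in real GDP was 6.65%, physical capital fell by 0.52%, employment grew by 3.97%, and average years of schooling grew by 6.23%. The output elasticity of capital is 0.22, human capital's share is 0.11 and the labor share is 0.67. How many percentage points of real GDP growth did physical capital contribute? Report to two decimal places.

-0.11 percentage points

Contribution = share × growth = 0.22 × (-0.52) = -0.1144 pp.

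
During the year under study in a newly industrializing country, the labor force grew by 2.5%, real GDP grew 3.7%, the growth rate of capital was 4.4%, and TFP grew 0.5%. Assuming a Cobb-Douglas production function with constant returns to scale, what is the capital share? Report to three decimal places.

gY = gA + α·gK + (1−α)·gL, so gY − gA − gL = α(gK − gL).
3.7 − 0.5 − 2.5 = α × (4.4 − 2.5).
0.7 = 1.9 α, so α = 0.36842.

The capital share is 0.368.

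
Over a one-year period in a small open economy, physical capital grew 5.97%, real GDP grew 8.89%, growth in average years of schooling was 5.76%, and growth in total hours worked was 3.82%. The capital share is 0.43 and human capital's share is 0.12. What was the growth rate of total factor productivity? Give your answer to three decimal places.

Total factor productivity growth was 3.913%.

Labor's share = 1 − 0.43 − 0.12 = 0.45.
Physical capital: 0.43 × 5.97 = 2.5671 pp.
Average years of schooling: 0.12 × 5.76 = 0.6912 pp.
Total hours worked: 0.45 × 3.82 = 1.719 pp.
TFP growth = 8.89 − 4.9773 = 3.9127%.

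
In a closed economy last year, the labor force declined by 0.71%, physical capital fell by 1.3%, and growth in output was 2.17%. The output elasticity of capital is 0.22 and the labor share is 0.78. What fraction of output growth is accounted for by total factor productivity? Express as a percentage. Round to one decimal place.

Labor's share = 1 − 0.22 = 0.78.
Physical capital: 0.22 × (-1.3) = -0.286 pp.
The labor force: 0.78 × (-0.71) = -0.5538 pp.
TFP growth = 2.17 + 0.8398 = 3.0098%.
TFP share of growth = 3.0098 / 2.17 × 100 = 138.7%.

138.7%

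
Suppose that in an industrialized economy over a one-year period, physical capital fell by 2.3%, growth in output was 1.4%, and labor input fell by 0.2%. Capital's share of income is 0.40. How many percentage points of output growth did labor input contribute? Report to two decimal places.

Labor's share = 1 − 0.4 = 0.6.
Contribution = share × growth = 0.6 × (-0.2) = -0.12 pp.

-0.12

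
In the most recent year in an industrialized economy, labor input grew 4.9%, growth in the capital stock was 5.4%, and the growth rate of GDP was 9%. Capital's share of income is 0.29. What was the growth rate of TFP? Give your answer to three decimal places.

3.955%

Labor's share = 1 − 0.29 = 0.71.
The capital stock: 0.29 × 5.4 = 1.566 pp.
Labor input: 0.71 × 4.9 = 3.479 pp.
TFP growth = 9 − 5.045 = 3.955%.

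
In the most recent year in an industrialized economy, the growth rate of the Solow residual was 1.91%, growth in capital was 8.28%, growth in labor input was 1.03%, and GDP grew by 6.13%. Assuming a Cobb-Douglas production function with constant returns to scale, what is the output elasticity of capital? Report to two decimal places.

The output elasticity of capital is 0.44.

gY = gA + α·gK + (1−α)·gL, so gY − gA − gL = α(gK − gL).
6.13 − 1.91 − 1.03 = α × (8.28 − 1.03).
3.19 = 7.25 α, so α = 0.44.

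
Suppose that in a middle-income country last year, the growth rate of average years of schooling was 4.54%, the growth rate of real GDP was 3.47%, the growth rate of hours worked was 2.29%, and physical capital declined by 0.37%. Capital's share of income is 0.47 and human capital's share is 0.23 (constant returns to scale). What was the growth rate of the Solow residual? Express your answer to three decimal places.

The Solow residual growth was 1.913%.

Labor's share = 1 − 0.47 − 0.23 = 0.3.
Physical capital: 0.47 × (-0.37) = -0.1739 pp.
Average years of schooling: 0.23 × 4.54 = 1.0442 pp.
Hours worked: 0.3 × 2.29 = 0.687 pp.
TFP growth = 3.47 − 1.5573 = 1.9127%.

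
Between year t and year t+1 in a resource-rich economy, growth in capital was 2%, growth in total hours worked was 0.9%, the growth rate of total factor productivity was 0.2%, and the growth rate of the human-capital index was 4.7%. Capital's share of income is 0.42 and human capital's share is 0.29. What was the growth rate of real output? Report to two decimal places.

2.66%

Labor's share = 1 − 0.42 − 0.29 = 0.29.
Capital: 0.42 × 2 = 0.84 pp.
The human-capital index: 0.29 × 4.7 = 1.363 pp.
Total hours worked: 0.29 × 0.9 = 0.261 pp.
Output growth = 0.2 + 2.464 = 2.664%.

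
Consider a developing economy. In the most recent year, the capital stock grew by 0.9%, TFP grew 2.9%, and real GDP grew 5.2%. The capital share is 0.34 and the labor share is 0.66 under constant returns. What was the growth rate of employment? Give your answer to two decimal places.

Labor's share = 1 − 0.34 = 0.66.
gY = gA + 0.34×0.9 + 0.66×g.
0.66×g = 5.2 − 2.9 − 0.306 = 1.994.
g = 1.994 / 0.66 = 3.0212%.

Employment grew 3.02%.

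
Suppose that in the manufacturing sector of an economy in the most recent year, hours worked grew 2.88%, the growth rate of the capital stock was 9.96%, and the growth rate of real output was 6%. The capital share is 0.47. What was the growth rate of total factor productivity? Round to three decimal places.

Labor's share = 1 − 0.47 = 0.53.
The capital stock: 0.47 × 9.96 = 4.6812 pp.
Hours worked: 0.53 × 2.88 = 1.5264 pp.
TFP growth = 6 − 6.2076 = -0.2076%.

-0.208%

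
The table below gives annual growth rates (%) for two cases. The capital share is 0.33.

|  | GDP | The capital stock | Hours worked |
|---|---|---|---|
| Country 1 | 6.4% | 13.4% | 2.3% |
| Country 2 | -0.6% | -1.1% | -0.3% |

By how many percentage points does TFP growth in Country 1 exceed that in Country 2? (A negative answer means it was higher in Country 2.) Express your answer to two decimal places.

Labor's share = 1 − 0.33 = 0.67.
Country 1: TFP = 6.4 − 4.422 − 1.541 = 0.437%.
Country 2: TFP = -0.6 + 0.363 + 0.201 = -0.036%.
Difference = 0.437 − (-0.036) = 0.473 pp.

0.47 percentage points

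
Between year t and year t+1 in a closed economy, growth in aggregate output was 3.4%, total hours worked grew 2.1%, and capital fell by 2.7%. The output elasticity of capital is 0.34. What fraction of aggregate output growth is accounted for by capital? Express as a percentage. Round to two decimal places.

-27.00%

Capital contributed 0.34 × (-2.7) = -0.918 pp.
Share of growth = -0.918 / 3.4 × 100 = -27%.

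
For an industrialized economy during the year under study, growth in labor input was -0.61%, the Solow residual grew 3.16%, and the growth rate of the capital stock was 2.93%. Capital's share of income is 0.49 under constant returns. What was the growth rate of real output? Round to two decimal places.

4.28%

Labor's share = 1 − 0.49 = 0.51.
The capital stock: 0.49 × 2.93 = 1.4357 pp.
Labor input: 0.51 × (-0.61) = -0.3111 pp.
Output growth = 3.16 + 1.1246 = 4.2846%.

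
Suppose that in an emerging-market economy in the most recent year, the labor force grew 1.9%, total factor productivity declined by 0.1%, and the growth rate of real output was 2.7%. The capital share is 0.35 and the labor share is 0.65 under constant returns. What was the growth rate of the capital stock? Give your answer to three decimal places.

Labor's share = 1 − 0.35 = 0.65.
gY = gA + 0.65×1.9 + 0.35×g.
0.35×g = 2.7 + 0.1 − 1.235 = 1.565.
g = 1.565 / 0.35 = 4.47143%.

4.471%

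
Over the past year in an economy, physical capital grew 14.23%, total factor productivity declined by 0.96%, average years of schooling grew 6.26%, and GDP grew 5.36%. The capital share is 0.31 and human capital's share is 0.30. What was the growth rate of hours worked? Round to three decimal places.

0.079%

Labor's share = 1 − 0.31 − 0.3 = 0.39.
gY = gA + 0.31×14.23 + 0.3×6.26 + 0.39×g.
0.39×g = 5.36 + 0.96 − 6.2893 = 0.0307.
g = 0.0307 / 0.39 = 0.07872%.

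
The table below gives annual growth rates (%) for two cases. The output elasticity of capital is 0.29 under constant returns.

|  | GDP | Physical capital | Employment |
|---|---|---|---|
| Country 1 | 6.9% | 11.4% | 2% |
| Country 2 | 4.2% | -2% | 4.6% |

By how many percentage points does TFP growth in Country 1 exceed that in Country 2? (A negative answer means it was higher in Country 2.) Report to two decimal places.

0.66 percentage points

Labor's share = 1 − 0.29 = 0.71.
Country 1: TFP = 6.9 − 3.306 − 1.42 = 2.174%.
Country 2: TFP = 4.2 + 0.58 − 3.266 = 1.514%.
Difference = 2.174 − (1.514) = 0.66 pp.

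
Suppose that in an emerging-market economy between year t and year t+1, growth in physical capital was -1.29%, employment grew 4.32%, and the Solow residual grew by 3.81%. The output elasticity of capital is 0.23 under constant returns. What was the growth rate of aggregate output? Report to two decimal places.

Aggregate output grew 6.84%.

Labor's share = 1 − 0.23 = 0.77.
Physical capital: 0.23 × (-1.29) = -0.2967 pp.
Employment: 0.77 × 4.32 = 3.3264 pp.
Output growth = 3.81 + 3.0297 = 6.8397%.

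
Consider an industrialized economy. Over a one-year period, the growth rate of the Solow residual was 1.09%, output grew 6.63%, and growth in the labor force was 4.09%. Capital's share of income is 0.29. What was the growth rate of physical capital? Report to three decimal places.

Labor's share = 1 − 0.29 = 0.71.
gY = gA + 0.71×4.09 + 0.29×g.
0.29×g = 6.63 − 1.09 − 2.9039 = 2.6361.
g = 2.6361 / 0.29 = 9.09%.

9.090%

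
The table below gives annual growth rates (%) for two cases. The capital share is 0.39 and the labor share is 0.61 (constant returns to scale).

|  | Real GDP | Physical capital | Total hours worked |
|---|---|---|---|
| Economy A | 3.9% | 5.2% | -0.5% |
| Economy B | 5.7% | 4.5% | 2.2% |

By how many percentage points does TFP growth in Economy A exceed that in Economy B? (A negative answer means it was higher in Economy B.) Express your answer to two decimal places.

-0.43 percentage points

Labor's share = 1 − 0.39 = 0.61.
Economy A: TFP = 3.9 − 2.028 + 0.305 = 2.177%.
Economy B: TFP = 5.7 − 1.755 − 1.342 = 2.603%.
Difference = 2.177 − (2.603) = -0.426 pp.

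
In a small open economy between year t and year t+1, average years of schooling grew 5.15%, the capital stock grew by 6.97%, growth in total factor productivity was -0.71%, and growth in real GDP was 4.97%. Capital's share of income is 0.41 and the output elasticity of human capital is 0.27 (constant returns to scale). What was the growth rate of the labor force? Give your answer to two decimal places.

The labor force grew 4.47%.

Labor's share = 1 − 0.41 − 0.27 = 0.32.
gY = gA + 0.41×6.97 + 0.27×5.15 + 0.32×g.
0.32×g = 4.97 + 0.71 − 4.2482 = 1.4318.
g = 1.4318 / 0.32 = 4.4744%.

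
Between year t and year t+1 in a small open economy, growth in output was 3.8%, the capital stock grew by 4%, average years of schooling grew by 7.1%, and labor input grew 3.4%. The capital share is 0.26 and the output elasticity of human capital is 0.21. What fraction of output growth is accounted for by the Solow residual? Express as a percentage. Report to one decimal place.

Labor's share = 1 − 0.26 − 0.21 = 0.53.
The capital stock: 0.26 × 4 = 1.04 pp.
Average years of schooling: 0.21 × 7.1 = 1.491 pp.
Labor input: 0.53 × 3.4 = 1.802 pp.
TFP growth = 3.8 − 4.333 = -0.533%.
TFP share of growth = -0.533 / 3.8 × 100 = -14.026%.

-14.0%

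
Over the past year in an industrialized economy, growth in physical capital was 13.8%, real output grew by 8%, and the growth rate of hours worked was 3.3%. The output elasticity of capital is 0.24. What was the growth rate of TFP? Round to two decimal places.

TFP growth was 2.18%.

Labor's share = 1 − 0.24 = 0.76.
Physical capital: 0.24 × 13.8 = 3.312 pp.
Hours worked: 0.76 × 3.3 = 2.508 pp.
TFP growth = 8 − 5.82 = 2.18%.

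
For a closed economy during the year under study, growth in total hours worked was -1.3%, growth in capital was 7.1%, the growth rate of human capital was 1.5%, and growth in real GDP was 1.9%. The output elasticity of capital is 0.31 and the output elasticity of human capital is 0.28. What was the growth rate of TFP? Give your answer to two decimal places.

-0.19%

Labor's share = 1 − 0.31 − 0.28 = 0.41.
Capital: 0.31 × 7.1 = 2.201 pp.
Human capital: 0.28 × 1.5 = 0.42 pp.
Total hours worked: 0.41 × (-1.3) = -0.533 pp.
TFP growth = 1.9 − 2.088 = -0.188%.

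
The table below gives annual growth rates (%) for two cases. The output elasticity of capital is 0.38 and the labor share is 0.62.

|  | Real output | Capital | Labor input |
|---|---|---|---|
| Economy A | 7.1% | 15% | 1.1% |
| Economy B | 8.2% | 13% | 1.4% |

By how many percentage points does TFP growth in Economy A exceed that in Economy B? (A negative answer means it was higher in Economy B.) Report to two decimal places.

-1.67 percentage points

Labor's share = 1 − 0.38 = 0.62.
Economy A: TFP = 7.1 − 5.7 − 0.682 = 0.718%.
Economy B: TFP = 8.2 − 4.94 − 0.868 = 2.392%.
Difference = 0.718 − (2.392) = -1.674 pp.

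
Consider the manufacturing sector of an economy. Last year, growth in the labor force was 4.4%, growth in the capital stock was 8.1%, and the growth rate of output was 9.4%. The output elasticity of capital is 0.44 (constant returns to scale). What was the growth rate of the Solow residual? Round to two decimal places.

3.37%

Labor's share = 1 − 0.44 = 0.56.
The capital stock: 0.44 × 8.1 = 3.564 pp.
The labor force: 0.56 × 4.4 = 2.464 pp.
TFP growth = 9.4 − 6.028 = 3.372%.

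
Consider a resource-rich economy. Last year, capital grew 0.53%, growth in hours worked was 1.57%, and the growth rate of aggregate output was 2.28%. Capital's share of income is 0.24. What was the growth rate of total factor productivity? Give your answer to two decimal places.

0.96%

Labor's share = 1 − 0.24 = 0.76.
Capital: 0.24 × 0.53 = 0.1272 pp.
Hours worked: 0.76 × 1.57 = 1.1932 pp.
TFP growth = 2.28 − 1.3204 = 0.9596%.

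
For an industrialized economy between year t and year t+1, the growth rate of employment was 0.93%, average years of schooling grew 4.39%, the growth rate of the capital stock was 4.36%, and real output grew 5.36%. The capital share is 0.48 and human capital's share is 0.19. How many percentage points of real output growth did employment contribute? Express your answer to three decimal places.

0.307 percentage points

Labor's share = 1 − 0.48 − 0.19 = 0.33.
Contribution = share × growth = 0.33 × 0.93 = 0.3069 pp.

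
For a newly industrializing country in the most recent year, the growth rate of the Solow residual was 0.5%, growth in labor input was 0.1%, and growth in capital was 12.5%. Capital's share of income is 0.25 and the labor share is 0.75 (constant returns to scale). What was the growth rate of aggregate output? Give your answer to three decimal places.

Labor's share = 1 − 0.25 = 0.75.
Capital: 0.25 × 12.5 = 3.125 pp.
Labor input: 0.75 × 0.1 = 0.075 pp.
Output growth = 0.5 + 3.2 = 3.7%.

3.700%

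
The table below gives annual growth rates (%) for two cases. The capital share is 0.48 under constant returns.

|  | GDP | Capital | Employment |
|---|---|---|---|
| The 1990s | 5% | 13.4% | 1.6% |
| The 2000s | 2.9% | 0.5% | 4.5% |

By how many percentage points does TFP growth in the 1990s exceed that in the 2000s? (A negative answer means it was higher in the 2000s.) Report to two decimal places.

-2.58 percentage points

Labor's share = 1 − 0.48 = 0.52.
The 1990s: TFP = 5 − 6.432 − 0.832 = -2.264%.
The 2000s: TFP = 2.9 − 0.24 − 2.34 = 0.32%.
Difference = -2.264 − (0.32) = -2.584 pp.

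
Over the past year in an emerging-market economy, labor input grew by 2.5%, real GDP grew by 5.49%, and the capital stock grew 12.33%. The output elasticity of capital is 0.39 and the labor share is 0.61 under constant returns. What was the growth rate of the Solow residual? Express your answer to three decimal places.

Labor's share = 1 − 0.39 = 0.61.
The capital stock: 0.39 × 12.33 = 4.8087 pp.
Labor input: 0.61 × 2.5 = 1.525 pp.
TFP growth = 5.49 − 6.3337 = -0.8437%.

-0.844%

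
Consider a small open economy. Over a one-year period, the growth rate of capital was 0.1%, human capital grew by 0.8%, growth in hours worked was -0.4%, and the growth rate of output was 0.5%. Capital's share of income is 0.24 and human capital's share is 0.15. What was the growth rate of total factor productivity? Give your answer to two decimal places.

Labor's share = 1 − 0.24 − 0.15 = 0.61.
Capital: 0.24 × 0.1 = 0.024 pp.
Human capital: 0.15 × 0.8 = 0.12 pp.
Hours worked: 0.61 × (-0.4) = -0.244 pp.
TFP growth = 0.5 + 0.1 = 0.6%.

0.60%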